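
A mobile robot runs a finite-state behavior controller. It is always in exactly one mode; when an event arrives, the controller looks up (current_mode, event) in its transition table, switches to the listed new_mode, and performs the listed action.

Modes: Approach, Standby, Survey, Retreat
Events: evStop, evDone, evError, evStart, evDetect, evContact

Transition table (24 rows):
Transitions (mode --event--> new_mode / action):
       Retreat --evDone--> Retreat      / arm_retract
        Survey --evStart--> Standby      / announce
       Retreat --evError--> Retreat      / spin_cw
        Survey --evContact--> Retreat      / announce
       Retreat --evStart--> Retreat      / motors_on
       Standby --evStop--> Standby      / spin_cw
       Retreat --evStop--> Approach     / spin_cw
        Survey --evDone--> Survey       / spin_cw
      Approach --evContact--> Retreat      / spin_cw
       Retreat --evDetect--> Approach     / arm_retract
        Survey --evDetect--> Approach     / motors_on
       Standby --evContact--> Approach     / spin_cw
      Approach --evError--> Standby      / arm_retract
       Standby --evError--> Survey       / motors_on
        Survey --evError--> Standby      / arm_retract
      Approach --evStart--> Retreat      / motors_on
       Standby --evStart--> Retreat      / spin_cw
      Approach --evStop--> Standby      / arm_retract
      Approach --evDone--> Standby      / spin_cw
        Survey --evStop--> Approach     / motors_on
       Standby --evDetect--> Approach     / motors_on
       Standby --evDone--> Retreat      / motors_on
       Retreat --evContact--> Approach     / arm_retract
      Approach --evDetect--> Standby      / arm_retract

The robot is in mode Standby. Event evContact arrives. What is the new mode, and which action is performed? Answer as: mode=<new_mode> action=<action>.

current mode = Standby; filter table to that mode:
  (Standby, evStop) → (Standby, spin_cw)
  (Standby, evContact) → (Approach, spin_cw)  ← event matches
  (Standby, evError) → (Survey, motors_on)
  (Standby, evStart) → (Retreat, spin_cw)
  (Standby, evDetect) → (Approach, motors_on)
  (Standby, evDone) → (Retreat, motors_on)
event = evContact selects (Approach, spin_cw)

mode=Approach action=spin_cw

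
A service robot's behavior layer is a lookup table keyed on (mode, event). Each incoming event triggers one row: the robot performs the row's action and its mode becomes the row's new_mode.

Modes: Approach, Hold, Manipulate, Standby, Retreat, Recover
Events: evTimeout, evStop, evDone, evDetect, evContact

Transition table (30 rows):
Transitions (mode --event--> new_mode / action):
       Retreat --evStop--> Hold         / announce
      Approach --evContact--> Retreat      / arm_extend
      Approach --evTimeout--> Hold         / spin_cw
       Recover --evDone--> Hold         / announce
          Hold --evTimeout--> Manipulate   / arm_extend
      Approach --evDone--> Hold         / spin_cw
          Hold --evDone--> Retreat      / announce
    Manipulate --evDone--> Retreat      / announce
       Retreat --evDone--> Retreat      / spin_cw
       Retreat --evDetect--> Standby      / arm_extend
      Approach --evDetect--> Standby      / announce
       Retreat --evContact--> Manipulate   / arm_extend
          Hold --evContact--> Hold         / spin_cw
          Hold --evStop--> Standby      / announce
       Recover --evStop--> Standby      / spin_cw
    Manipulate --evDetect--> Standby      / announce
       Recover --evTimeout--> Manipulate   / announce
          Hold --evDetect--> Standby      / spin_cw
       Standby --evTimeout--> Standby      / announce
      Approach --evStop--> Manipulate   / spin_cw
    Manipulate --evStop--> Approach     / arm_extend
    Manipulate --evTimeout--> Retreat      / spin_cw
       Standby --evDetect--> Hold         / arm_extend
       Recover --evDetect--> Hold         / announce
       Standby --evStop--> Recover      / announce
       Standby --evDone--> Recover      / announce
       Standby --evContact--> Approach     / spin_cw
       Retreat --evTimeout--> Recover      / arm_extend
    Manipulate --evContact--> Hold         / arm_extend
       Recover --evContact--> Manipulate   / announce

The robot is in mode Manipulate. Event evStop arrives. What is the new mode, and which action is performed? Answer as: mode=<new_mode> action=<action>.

mode=Approach action=arm_extend

current mode = Manipulate; filter table to that mode:
  (Manipulate, evDone) → (Retreat, announce)
  (Manipulate, evDetect) → (Standby, announce)
  (Manipulate, evStop) → (Approach, arm_extend)  ← event matches
  (Manipulate, evTimeout) → (Retreat, spin_cw)
  (Manipulate, evContact) → (Hold, arm_extend)
event = evStop selects (Approach, arm_extend)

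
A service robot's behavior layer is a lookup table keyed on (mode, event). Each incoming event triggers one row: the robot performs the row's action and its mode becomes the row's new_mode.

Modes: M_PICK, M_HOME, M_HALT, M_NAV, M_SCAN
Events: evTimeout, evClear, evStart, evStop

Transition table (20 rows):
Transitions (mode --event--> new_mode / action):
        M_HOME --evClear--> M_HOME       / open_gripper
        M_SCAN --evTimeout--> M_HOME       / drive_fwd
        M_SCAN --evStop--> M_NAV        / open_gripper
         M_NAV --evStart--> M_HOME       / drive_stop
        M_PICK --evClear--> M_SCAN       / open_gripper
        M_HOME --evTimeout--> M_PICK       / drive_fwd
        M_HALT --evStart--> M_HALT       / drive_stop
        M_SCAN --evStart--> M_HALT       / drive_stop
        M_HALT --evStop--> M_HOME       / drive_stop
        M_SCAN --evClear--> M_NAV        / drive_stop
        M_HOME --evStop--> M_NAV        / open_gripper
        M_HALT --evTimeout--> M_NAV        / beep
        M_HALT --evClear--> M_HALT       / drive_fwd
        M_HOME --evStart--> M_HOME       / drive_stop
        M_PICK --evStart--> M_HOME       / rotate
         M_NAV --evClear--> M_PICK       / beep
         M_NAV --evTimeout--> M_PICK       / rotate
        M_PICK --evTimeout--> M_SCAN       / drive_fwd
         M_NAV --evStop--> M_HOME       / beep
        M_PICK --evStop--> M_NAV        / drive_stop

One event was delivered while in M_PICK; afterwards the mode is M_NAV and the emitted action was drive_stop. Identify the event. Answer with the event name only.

try evTimeout: (M_PICK, evTimeout) → (M_SCAN, drive_fwd)
try evClear: (M_PICK, evClear) → (M_SCAN, open_gripper)
try evStart: (M_PICK, evStart) → (M_HOME, rotate)
try evStop: (M_PICK, evStop) → (M_NAV, drive_stop)  ← matches

evStop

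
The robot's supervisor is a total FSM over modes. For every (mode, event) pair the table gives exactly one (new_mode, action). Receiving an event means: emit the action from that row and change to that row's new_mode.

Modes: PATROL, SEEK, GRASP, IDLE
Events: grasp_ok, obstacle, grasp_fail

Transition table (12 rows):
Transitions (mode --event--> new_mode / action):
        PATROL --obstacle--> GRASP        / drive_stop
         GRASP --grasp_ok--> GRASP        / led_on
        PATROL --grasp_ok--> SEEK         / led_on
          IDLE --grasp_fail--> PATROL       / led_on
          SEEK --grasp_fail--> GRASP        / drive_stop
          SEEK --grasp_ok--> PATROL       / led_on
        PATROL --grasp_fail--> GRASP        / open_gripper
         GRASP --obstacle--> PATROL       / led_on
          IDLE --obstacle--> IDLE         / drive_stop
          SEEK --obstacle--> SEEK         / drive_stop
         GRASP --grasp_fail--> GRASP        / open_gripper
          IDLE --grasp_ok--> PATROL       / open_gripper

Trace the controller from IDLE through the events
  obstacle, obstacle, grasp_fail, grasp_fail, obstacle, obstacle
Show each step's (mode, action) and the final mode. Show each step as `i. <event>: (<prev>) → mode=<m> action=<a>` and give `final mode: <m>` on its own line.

1. obstacle: (IDLE) → mode=IDLE action=drive_stop
2. obstacle: (IDLE) → mode=IDLE action=drive_stop
3. grasp_fail: (IDLE) → mode=PATROL action=led_on
4. grasp_fail: (PATROL) → mode=GRASP action=open_gripper
5. obstacle: (GRASP) → mode=PATROL action=led_on
6. obstacle: (PATROL) → mode=GRASP action=drive_stop

final mode: GRASP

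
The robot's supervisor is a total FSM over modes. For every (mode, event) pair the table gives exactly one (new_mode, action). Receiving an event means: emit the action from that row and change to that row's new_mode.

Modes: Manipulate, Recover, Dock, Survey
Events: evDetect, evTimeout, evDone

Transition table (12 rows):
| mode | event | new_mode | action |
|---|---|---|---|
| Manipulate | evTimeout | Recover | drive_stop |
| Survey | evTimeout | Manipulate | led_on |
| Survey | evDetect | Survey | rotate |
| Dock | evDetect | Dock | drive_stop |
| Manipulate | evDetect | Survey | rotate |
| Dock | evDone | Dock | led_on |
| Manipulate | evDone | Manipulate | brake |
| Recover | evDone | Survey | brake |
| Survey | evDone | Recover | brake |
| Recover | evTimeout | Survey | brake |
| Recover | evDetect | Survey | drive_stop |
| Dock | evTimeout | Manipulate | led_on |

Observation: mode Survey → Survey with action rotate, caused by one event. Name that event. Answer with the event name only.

evDetect

try evDetect: (Survey, evDetect) → (Survey, rotate)  ← matches
try evTimeout: (Survey, evTimeout) → (Manipulate, led_on)
try evDone: (Survey, evDone) → (Recover, brake)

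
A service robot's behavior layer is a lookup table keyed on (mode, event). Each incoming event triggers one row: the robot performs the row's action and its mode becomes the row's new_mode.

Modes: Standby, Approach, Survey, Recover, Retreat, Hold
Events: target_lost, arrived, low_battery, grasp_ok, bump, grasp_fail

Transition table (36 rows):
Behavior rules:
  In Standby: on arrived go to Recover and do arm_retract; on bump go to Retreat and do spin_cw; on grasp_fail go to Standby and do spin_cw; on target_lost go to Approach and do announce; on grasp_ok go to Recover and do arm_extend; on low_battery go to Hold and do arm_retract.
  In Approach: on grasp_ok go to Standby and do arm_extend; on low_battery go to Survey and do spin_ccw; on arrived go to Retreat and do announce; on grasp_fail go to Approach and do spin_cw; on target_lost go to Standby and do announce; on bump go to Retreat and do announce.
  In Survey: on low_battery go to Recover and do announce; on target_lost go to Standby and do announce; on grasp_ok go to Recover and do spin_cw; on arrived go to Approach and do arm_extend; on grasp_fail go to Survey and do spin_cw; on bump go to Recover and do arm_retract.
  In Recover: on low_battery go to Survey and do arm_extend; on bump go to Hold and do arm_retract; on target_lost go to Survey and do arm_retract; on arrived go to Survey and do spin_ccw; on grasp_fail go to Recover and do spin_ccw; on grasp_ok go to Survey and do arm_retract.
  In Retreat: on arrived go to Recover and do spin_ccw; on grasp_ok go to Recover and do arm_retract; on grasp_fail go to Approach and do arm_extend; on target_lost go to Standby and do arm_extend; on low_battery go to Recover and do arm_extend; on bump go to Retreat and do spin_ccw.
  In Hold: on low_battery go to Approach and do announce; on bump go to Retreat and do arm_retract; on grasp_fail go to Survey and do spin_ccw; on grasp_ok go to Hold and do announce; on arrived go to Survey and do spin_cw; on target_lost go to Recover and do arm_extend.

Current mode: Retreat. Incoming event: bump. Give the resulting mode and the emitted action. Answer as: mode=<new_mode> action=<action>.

mode=Retreat action=spin_ccw

current mode = Retreat; filter table to that mode:
  (Retreat, arrived) → (Recover, spin_ccw)
  (Retreat, grasp_ok) → (Recover, arm_retract)
  (Retreat, grasp_fail) → (Approach, arm_extend)
  (Retreat, target_lost) → (Standby, arm_extend)
  (Retreat, low_battery) → (Recover, arm_extend)
  (Retreat, bump) → (Retreat, spin_ccw)  ← event matches
event = bump selects (Retreat, spin_ccw)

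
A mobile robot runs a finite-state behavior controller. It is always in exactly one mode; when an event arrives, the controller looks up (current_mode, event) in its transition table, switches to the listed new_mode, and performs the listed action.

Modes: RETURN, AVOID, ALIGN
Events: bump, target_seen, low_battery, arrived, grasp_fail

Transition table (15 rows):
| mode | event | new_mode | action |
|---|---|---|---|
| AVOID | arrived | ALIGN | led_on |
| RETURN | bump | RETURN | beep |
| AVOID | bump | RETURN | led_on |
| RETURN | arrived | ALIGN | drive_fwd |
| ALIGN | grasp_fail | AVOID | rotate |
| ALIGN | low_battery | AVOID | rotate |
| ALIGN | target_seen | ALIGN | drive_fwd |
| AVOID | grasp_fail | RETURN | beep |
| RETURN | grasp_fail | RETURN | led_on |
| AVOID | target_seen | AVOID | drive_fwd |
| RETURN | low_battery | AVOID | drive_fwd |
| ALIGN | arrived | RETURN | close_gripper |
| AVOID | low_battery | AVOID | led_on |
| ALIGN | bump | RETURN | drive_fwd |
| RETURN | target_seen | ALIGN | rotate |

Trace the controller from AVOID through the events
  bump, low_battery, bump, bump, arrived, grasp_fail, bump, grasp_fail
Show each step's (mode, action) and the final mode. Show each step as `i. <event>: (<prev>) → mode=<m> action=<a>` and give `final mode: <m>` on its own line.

1. bump: (AVOID) → mode=RETURN action=led_on
2. low_battery: (RETURN) → mode=AVOID action=drive_fwd
3. bump: (AVOID) → mode=RETURN action=led_on
4. bump: (RETURN) → mode=RETURN action=beep
5. arrived: (RETURN) → mode=ALIGN action=drive_fwd
6. grasp_fail: (ALIGN) → mode=AVOID action=rotate
7. bump: (AVOID) → mode=RETURN action=led_on
8. grasp_fail: (RETURN) → mode=RETURN action=led_on

final mode: RETURN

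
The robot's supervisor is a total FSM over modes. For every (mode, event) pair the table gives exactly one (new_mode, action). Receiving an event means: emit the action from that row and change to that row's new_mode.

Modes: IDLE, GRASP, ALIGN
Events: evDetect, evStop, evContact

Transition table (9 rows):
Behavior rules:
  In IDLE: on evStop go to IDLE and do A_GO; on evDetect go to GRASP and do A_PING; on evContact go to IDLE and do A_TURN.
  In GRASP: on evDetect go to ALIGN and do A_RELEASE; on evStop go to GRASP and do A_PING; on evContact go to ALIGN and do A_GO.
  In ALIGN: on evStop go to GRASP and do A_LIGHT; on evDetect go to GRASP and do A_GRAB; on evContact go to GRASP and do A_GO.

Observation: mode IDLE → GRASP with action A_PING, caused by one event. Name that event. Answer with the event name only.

try evDetect: (IDLE, evDetect) → (GRASP, A_PING)  ← matches
try evStop: (IDLE, evStop) → (IDLE, A_GO)
try evContact: (IDLE, evContact) → (IDLE, A_TURN)

evDetect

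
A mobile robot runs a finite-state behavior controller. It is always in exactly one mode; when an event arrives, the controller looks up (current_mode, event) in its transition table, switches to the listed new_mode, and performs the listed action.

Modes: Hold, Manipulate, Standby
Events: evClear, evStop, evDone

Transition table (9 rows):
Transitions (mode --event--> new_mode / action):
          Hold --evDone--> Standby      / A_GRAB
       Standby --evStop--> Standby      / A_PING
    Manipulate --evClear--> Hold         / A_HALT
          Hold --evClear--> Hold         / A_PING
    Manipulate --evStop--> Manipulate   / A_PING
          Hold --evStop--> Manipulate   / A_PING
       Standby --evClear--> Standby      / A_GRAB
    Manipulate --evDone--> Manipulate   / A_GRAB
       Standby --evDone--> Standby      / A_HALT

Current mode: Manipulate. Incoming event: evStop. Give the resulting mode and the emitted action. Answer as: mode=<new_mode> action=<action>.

current mode = Manipulate; filter table to that mode:
  (Manipulate, evClear) → (Hold, A_HALT)
  (Manipulate, evStop) → (Manipulate, A_PING)  ← event matches
  (Manipulate, evDone) → (Manipulate, A_GRAB)
event = evStop selects (Manipulate, A_PING)

mode=Manipulate action=A_PING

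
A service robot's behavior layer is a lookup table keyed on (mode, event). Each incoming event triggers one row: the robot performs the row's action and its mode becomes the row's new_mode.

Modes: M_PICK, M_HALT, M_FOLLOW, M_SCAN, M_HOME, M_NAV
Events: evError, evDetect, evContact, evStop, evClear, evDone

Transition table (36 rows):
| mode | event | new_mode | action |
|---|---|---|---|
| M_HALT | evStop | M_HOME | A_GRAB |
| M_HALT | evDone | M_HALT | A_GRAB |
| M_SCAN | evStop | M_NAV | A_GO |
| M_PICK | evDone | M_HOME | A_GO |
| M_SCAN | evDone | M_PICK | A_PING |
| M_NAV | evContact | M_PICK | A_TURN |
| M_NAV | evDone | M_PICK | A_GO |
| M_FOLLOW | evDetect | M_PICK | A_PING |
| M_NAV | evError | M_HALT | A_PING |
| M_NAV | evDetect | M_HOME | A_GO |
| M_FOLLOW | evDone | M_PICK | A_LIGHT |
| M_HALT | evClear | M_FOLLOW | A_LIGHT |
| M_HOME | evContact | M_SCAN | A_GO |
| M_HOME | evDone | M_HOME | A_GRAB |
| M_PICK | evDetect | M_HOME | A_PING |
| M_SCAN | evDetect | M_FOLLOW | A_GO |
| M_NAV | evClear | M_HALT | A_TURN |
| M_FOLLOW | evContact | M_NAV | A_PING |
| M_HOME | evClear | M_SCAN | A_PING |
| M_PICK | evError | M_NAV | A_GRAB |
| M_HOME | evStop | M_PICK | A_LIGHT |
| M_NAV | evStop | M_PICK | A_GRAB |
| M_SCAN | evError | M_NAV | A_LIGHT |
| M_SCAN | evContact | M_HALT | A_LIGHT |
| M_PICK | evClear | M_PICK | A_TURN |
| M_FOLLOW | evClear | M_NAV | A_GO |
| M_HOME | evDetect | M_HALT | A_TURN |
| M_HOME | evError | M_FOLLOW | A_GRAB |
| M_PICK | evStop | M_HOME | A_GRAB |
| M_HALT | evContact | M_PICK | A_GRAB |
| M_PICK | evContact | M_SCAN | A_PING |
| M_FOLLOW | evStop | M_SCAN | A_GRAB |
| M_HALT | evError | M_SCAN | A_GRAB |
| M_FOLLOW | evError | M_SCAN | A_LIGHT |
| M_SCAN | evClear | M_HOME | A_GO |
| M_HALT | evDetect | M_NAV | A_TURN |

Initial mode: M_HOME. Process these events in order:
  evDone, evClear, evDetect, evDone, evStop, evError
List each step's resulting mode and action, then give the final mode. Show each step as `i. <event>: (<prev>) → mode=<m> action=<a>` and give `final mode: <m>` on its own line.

final mode: M_FOLLOW

1. evDone: (M_HOME) → mode=M_HOME action=A_GRAB
2. evClear: (M_HOME) → mode=M_SCAN action=A_PING
3. evDetect: (M_SCAN) → mode=M_FOLLOW action=A_GO
4. evDone: (M_FOLLOW) → mode=M_PICK action=A_LIGHT
5. evStop: (M_PICK) → mode=M_HOME action=A_GRAB
6. evError: (M_HOME) → mode=M_FOLLOW action=A_GRAB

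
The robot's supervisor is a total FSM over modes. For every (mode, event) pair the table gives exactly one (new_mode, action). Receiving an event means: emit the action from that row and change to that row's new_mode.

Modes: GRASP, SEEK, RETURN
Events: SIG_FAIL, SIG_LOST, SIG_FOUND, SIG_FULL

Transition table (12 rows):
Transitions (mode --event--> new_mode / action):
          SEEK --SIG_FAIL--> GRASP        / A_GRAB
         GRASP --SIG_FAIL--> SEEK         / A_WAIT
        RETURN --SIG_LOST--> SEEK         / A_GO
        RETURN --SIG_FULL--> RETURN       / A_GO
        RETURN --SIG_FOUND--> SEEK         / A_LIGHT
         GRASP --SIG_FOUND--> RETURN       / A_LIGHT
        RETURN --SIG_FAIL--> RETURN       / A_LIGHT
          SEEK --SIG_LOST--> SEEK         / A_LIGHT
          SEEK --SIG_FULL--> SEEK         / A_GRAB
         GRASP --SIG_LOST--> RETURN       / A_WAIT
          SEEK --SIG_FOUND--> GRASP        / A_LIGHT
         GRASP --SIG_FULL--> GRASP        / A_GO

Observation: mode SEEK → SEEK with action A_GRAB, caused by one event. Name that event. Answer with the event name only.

SIG_FULL

try SIG_FAIL: (SEEK, SIG_FAIL) → (GRASP, A_GRAB)
try SIG_LOST: (SEEK, SIG_LOST) → (SEEK, A_LIGHT)
try SIG_FOUND: (SEEK, SIG_FOUND) → (GRASP, A_LIGHT)
try SIG_FULL: (SEEK, SIG_FULL) → (SEEK, A_GRAB)  ← matches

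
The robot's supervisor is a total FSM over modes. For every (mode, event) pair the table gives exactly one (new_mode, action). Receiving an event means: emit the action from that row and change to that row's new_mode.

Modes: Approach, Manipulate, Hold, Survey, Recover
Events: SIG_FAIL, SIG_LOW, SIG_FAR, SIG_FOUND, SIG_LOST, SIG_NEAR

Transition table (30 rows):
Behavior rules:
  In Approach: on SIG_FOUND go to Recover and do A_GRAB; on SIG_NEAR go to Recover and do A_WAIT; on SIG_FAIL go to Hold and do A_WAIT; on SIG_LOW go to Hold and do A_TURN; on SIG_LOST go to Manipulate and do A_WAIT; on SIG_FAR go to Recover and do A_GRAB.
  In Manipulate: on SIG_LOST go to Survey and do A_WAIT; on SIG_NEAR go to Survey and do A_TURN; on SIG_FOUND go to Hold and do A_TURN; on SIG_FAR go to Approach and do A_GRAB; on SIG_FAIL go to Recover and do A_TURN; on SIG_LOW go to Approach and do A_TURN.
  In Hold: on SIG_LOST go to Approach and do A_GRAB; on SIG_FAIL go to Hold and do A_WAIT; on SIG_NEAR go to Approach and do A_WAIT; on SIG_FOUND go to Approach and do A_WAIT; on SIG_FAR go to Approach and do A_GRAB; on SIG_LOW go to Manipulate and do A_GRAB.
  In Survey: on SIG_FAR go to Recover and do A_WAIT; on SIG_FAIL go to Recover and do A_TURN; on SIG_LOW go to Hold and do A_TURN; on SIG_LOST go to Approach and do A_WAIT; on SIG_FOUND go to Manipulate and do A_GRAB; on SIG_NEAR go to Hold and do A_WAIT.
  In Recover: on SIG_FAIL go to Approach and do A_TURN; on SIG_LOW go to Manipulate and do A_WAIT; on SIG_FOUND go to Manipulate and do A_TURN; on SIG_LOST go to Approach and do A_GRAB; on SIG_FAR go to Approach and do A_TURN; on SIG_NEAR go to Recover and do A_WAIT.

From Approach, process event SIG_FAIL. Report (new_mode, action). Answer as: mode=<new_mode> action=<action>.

current mode = Approach; filter table to that mode:
  (Approach, SIG_FOUND) → (Recover, A_GRAB)
  (Approach, SIG_NEAR) → (Recover, A_WAIT)
  (Approach, SIG_FAIL) → (Hold, A_WAIT)  ← event matches
  (Approach, SIG_LOW) → (Hold, A_TURN)
  (Approach, SIG_LOST) → (Manipulate, A_WAIT)
  (Approach, SIG_FAR) → (Recover, A_GRAB)
event = SIG_FAIL selects (Hold, A_WAIT)

mode=Hold action=A_WAIT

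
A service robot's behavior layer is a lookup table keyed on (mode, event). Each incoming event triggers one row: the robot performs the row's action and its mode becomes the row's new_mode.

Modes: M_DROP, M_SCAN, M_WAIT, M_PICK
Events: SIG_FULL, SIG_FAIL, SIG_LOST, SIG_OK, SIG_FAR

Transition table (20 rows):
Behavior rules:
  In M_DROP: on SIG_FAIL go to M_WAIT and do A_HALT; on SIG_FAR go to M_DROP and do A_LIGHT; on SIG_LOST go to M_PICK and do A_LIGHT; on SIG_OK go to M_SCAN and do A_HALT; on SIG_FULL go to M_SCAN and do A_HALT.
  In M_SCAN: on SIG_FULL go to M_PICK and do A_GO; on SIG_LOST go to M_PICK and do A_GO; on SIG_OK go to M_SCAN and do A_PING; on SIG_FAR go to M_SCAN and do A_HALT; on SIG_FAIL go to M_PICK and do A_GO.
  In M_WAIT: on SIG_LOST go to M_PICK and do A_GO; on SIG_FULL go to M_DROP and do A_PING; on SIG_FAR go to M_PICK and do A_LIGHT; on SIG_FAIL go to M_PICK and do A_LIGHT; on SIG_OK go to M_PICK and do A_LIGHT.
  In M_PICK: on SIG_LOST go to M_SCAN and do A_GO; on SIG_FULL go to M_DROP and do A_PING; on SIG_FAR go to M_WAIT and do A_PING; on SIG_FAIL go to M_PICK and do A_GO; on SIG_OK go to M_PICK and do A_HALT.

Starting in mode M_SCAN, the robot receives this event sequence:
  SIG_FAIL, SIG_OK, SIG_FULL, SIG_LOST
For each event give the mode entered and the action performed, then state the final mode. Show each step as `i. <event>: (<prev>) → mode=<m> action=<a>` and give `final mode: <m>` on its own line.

final mode: M_PICK

1. SIG_FAIL: (M_SCAN) → mode=M_PICK action=A_GO
2. SIG_OK: (M_PICK) → mode=M_PICK action=A_HALT
3. SIG_FULL: (M_PICK) → mode=M_DROP action=A_PING
4. SIG_LOST: (M_DROP) → mode=M_PICK action=A_LIGHT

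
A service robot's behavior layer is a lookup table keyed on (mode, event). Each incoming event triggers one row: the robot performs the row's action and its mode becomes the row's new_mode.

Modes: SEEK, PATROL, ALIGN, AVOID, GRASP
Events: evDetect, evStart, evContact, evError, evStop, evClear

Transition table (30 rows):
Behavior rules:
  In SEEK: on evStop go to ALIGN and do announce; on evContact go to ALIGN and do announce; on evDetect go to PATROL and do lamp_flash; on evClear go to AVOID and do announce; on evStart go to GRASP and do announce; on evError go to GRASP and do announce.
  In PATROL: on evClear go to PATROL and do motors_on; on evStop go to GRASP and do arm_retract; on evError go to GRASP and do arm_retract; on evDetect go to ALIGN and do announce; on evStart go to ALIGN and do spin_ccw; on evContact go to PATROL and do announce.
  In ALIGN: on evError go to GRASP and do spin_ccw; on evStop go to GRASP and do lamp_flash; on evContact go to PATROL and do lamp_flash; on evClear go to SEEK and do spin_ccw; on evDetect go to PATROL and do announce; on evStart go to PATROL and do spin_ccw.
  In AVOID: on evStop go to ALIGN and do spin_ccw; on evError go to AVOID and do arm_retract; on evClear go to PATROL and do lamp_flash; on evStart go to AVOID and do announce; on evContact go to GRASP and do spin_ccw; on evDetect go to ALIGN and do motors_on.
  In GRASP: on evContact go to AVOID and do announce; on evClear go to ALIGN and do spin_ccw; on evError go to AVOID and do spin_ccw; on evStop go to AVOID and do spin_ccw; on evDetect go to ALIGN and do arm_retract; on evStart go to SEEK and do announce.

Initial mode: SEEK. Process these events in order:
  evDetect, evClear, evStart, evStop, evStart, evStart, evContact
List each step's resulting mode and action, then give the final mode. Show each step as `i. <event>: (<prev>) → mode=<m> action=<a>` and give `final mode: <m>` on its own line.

1. evDetect: (SEEK) → mode=PATROL action=lamp_flash
2. evClear: (PATROL) → mode=PATROL action=motors_on
3. evStart: (PATROL) → mode=ALIGN action=spin_ccw
4. evStop: (ALIGN) → mode=GRASP action=lamp_flash
5. evStart: (GRASP) → mode=SEEK action=announce
6. evStart: (SEEK) → mode=GRASP action=announce
7. evContact: (GRASP) → mode=AVOID action=announce

final mode: AVOID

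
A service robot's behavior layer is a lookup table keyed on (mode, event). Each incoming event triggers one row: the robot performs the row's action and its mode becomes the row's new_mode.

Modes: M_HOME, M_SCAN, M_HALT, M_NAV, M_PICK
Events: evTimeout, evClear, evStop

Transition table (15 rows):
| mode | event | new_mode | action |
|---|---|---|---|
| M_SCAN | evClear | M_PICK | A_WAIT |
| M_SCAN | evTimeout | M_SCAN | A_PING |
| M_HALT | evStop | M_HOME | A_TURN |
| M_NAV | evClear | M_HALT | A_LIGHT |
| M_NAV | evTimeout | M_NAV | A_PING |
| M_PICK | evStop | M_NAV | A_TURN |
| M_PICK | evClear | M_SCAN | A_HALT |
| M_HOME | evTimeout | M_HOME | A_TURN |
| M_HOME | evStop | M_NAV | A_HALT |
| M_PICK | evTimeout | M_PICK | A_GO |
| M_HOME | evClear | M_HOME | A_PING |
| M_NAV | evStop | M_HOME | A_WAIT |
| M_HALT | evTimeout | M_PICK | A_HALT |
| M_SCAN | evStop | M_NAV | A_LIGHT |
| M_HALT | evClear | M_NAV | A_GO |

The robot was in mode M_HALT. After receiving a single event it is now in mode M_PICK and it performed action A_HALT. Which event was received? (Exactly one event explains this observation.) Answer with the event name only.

evTimeout

try evTimeout: (M_HALT, evTimeout) → (M_PICK, A_HALT)  ← matches
try evClear: (M_HALT, evClear) → (M_NAV, A_GO)
try evStop: (M_HALT, evStop) → (M_HOME, A_TURN)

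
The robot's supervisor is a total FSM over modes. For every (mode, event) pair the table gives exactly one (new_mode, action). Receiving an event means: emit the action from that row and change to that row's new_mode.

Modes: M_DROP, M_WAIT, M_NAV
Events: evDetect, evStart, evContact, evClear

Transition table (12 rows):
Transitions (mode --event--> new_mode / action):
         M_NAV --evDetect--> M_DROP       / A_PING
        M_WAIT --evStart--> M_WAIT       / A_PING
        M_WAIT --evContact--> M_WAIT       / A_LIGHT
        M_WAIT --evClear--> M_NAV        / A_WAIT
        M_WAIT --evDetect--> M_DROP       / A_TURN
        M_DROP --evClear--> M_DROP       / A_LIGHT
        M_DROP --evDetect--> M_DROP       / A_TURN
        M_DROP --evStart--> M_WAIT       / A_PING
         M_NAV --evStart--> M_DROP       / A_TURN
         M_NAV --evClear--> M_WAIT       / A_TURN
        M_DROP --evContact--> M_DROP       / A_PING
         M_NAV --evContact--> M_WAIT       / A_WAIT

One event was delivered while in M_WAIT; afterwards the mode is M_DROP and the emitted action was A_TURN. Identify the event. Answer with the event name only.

try evDetect: (M_WAIT, evDetect) → (M_DROP, A_TURN)  ← matches
try evStart: (M_WAIT, evStart) → (M_WAIT, A_PING)
try evContact: (M_WAIT, evContact) → (M_WAIT, A_LIGHT)
try evClear: (M_WAIT, evClear) → (M_NAV, A_WAIT)

evDetect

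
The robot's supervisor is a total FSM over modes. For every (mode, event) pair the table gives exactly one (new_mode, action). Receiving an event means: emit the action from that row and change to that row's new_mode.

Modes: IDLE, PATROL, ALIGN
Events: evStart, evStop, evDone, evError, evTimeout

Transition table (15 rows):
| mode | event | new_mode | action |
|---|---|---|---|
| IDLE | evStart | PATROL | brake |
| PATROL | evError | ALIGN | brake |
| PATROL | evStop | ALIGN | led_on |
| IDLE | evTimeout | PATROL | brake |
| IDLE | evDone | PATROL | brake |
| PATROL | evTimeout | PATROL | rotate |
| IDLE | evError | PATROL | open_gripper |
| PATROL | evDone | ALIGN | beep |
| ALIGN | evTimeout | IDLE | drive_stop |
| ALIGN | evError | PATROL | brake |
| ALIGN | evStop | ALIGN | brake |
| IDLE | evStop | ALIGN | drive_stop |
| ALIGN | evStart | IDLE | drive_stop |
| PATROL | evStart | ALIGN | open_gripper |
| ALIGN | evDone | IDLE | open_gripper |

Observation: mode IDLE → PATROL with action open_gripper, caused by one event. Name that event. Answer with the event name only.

try evStart: (IDLE, evStart) → (PATROL, brake)
try evStop: (IDLE, evStop) → (ALIGN, drive_stop)
try evDone: (IDLE, evDone) → (PATROL, brake)
try evError: (IDLE, evError) → (PATROL, open_gripper)  ← matches
try evTimeout: (IDLE, evTimeout) → (PATROL, brake)

evError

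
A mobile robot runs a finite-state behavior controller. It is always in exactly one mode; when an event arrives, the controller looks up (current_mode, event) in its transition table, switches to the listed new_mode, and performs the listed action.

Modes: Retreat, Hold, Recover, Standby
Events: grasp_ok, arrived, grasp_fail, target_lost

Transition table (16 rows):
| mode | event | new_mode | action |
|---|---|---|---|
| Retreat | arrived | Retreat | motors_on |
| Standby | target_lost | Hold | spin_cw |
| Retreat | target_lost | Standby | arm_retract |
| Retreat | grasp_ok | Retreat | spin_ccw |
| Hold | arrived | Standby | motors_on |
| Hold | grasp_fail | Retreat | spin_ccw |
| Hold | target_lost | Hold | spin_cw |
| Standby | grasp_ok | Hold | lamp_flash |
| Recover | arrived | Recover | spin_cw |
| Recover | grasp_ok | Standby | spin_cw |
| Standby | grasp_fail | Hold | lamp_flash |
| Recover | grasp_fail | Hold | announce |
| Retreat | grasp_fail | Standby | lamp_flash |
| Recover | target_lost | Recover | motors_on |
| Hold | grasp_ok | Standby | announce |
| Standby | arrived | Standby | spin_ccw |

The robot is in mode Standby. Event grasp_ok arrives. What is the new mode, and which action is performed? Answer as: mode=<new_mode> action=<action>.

current mode = Standby; filter table to that mode:
  (Standby, target_lost) → (Hold, spin_cw)
  (Standby, grasp_ok) → (Hold, lamp_flash)  ← event matches
  (Standby, grasp_fail) → (Hold, lamp_flash)
  (Standby, arrived) → (Standby, spin_ccw)
event = grasp_ok selects (Hold, lamp_flash)

mode=Hold action=lamp_flash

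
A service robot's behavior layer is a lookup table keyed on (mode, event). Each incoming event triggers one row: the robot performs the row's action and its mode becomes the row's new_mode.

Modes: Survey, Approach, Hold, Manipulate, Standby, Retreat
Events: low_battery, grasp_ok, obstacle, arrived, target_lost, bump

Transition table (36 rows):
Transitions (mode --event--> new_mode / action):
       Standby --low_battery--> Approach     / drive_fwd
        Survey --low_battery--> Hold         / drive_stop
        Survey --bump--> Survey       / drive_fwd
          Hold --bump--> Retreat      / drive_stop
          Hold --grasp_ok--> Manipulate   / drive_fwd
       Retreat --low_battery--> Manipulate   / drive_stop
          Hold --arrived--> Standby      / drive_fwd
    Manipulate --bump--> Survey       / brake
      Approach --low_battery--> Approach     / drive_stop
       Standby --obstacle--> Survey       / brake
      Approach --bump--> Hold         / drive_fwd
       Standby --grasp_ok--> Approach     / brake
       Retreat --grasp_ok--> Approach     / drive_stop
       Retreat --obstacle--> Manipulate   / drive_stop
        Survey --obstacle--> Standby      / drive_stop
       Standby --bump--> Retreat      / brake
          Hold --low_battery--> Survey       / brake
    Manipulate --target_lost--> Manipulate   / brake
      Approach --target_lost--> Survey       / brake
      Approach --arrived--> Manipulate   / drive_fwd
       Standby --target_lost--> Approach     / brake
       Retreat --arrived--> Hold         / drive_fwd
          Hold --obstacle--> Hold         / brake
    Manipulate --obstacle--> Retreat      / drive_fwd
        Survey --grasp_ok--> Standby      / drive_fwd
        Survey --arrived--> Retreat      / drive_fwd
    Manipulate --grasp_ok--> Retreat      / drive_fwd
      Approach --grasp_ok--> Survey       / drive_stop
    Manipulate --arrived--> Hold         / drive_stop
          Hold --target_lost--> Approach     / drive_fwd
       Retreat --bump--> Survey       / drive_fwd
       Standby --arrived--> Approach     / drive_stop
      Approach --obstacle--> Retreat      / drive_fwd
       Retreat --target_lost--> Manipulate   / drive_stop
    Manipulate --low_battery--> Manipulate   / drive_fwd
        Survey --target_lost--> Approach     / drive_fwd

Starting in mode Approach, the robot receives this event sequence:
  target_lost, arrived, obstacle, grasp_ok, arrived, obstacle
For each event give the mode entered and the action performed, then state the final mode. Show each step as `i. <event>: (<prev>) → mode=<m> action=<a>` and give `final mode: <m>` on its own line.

1. target_lost: (Approach) → mode=Survey action=brake
2. arrived: (Survey) → mode=Retreat action=drive_fwd
3. obstacle: (Retreat) → mode=Manipulate action=drive_stop
4. grasp_ok: (Manipulate) → mode=Retreat action=drive_fwd
5. arrived: (Retreat) → mode=Hold action=drive_fwd
6. obstacle: (Hold) → mode=Hold action=brake

final mode: Hold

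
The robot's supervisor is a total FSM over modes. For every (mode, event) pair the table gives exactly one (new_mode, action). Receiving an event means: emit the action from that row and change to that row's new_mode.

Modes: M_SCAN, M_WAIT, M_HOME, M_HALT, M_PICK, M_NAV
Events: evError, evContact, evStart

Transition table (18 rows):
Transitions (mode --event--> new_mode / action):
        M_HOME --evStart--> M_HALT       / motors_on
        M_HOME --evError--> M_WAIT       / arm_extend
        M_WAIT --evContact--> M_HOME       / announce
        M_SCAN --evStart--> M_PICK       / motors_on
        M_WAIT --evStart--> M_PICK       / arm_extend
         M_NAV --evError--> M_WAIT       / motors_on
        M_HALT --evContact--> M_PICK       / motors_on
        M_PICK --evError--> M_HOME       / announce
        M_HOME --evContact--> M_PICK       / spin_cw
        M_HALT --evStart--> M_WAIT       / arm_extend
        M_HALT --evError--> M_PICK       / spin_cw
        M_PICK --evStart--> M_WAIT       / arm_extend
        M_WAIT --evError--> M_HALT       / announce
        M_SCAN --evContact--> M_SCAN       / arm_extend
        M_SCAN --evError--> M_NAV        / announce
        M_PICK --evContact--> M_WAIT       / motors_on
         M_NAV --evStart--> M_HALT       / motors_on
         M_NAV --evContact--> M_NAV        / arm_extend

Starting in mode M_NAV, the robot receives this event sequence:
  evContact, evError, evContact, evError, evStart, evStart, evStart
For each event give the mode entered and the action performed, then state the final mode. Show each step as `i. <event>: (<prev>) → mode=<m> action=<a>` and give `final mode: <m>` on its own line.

final mode: M_PICK

1. evContact: (M_NAV) → mode=M_NAV action=arm_extend
2. evError: (M_NAV) → mode=M_WAIT action=motors_on
3. evContact: (M_WAIT) → mode=M_HOME action=announce
4. evError: (M_HOME) → mode=M_WAIT action=arm_extend
5. evStart: (M_WAIT) → mode=M_PICK action=arm_extend
6. evStart: (M_PICK) → mode=M_WAIT action=arm_extend
7. evStart: (M_WAIT) → mode=M_PICK action=arm_extend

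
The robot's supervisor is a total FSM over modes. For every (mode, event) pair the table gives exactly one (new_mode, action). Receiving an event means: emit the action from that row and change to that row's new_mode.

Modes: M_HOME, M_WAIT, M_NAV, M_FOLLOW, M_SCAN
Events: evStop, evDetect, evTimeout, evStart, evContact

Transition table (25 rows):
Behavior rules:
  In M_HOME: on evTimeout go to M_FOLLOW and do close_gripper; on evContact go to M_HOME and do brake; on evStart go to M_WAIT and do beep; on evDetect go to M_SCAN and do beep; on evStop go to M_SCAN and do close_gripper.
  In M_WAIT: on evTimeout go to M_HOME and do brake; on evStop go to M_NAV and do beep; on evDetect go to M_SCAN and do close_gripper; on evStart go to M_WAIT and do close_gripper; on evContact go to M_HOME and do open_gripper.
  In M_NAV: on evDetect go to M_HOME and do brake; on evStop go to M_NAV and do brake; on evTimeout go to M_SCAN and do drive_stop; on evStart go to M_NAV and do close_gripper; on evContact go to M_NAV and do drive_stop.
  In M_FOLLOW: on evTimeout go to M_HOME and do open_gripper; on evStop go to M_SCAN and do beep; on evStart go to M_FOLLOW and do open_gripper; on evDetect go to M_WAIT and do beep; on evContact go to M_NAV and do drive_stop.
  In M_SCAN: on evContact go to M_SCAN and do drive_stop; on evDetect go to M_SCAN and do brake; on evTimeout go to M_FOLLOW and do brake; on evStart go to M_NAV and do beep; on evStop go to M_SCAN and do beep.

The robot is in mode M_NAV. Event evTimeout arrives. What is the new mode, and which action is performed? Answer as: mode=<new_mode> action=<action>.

current mode = M_NAV; filter table to that mode:
  (M_NAV, evDetect) → (M_HOME, brake)
  (M_NAV, evStop) → (M_NAV, brake)
  (M_NAV, evTimeout) → (M_SCAN, drive_stop)  ← event matches
  (M_NAV, evStart) → (M_NAV, close_gripper)
  (M_NAV, evContact) → (M_NAV, drive_stop)
event = evTimeout selects (M_SCAN, drive_stop)

mode=M_SCAN action=drive_stop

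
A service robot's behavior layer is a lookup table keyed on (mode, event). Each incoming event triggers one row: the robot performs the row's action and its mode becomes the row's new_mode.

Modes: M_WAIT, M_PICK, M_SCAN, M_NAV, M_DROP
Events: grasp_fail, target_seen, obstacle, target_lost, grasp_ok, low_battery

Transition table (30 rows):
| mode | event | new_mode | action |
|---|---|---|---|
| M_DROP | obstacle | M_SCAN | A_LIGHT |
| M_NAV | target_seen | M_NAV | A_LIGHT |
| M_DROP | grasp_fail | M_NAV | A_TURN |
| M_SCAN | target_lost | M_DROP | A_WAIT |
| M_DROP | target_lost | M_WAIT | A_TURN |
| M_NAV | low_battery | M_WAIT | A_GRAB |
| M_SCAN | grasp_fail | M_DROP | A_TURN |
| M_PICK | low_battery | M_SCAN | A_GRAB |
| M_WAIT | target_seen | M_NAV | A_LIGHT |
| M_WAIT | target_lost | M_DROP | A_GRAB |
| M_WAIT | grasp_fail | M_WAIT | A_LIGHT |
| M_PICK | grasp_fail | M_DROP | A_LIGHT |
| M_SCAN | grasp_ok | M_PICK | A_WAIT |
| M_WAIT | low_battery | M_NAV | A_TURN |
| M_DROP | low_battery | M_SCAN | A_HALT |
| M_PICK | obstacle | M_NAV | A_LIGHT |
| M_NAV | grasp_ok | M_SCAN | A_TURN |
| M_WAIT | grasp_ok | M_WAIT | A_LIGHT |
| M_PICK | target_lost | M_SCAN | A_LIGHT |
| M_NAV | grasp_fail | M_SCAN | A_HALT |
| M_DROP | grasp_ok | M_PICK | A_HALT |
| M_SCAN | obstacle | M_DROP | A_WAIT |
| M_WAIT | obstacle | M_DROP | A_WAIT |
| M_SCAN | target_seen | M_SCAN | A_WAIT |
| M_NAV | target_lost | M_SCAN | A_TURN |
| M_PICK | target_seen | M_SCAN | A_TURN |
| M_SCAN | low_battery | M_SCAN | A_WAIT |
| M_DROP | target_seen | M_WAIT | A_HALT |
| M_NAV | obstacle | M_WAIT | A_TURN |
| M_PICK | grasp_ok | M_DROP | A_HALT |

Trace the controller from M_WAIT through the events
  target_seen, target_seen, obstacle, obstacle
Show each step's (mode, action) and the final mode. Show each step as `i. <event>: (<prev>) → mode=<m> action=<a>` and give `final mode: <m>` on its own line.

final mode: M_DROP

1. target_seen: (M_WAIT) → mode=M_NAV action=A_LIGHT
2. target_seen: (M_NAV) → mode=M_NAV action=A_LIGHT
3. obstacle: (M_NAV) → mode=M_WAIT action=A_TURN
4. obstacle: (M_WAIT) → mode=M_DROP action=A_WAIT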